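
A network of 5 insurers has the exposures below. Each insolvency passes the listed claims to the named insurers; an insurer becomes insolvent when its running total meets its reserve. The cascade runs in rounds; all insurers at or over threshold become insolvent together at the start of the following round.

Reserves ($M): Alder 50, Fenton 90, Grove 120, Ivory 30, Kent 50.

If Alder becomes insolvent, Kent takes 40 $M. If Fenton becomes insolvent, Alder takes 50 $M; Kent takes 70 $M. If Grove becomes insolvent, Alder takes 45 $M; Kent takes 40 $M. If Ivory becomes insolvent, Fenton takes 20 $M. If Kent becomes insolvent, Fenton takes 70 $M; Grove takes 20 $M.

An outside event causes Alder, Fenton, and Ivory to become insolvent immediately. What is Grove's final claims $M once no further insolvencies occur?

20

Round 1 — Alder, Fenton, Ivory become insolvent (initial).
  Kent: +40+70 → 110 ≥ 50
Round 2 — Kent becomes insolvent.
  Grove: +20 → 20 < 120
No further insolvencies.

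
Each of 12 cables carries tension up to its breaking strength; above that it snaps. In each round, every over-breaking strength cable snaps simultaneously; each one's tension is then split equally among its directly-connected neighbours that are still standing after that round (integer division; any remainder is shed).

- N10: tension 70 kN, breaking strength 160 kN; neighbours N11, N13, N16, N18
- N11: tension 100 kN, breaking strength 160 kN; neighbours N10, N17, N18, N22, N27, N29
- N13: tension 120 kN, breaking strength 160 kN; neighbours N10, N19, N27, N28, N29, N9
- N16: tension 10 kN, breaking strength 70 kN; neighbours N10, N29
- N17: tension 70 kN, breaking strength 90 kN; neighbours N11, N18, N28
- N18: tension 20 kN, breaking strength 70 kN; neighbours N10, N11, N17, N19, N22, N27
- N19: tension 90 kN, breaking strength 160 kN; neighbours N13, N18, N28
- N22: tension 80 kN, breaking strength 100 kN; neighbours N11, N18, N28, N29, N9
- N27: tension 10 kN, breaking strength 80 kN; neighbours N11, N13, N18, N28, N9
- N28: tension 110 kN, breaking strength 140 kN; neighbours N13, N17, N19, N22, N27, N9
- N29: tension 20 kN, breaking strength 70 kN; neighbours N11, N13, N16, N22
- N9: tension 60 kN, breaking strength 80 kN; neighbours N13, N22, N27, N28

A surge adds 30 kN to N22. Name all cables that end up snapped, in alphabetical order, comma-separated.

N10, N11, N13, N16, N17, N18, N19, N22, N27, N28, N29, N9

Round 1 — N22 at 110 > 100. N22 snaps.
  N22 sheds 110 kN to N11, N18, N28, N29, N9: 22 each.
    N11: 100+22 = 122 ≤ 160
    N18: 20+22 = 42 ≤ 70
    N28: 110+22 = 132 ≤ 140
    N29: 20+22 = 42 ≤ 70
    N9: 60+22 = 82 > 80
Round 2 — N9 snaps.
  N9 sheds 82 kN to N13, N27, N28: 27 each (1 lost).
    N13: 120+27 = 147 ≤ 160
    N27: 10+27 = 37 ≤ 80
    N28: 132+27 = 159 > 140
Round 3 — N28 snaps.
  N28 sheds 159 kN to N13, N17, N19, N27: 39 each (3 lost).
    N13: 147+39 = 186 > 160
    N17: 70+39 = 109 > 90
    N19: 90+39 = 129 ≤ 160
    N27: 37+39 = 76 ≤ 80
Round 4 — N13, N17 snap.
  N13 sheds 186 kN to N10, N19, N27, N29: 46 each (2 lost).
    N10: 70+46 = 116 ≤ 160
    N19: 129+46 = 175 > 160
    N27: 76+46 = 122 > 80
    N29: 42+46 = 88 > 70
  N17 sheds 109 kN to N11, N18: 54 each (1 lost).
    N11: 122+54 = 176 > 160
    N18: 42+54 = 96 > 70
Round 5 — N11, N18, N19, N27, N29 snap.
  N11 sheds 176 kN to N10: 176 each.
    N10: 116+176 = 292 > 160
  N18 sheds 96 kN to N10: 96 each.
    N10: 292+96 = 388 > 160
  N19 sheds 175 kN: no online neighbours, lost.
  N27 sheds 122 kN: no online neighbours, lost.
  N29 sheds 88 kN to N16: 88 each.
    N16: 10+88 = 98 > 70
Round 6 — N10, N16 snap.
  N10 sheds 388 kN: no online neighbours, lost.
  N16 sheds 98 kN: no online neighbours, lost.
No further breaks.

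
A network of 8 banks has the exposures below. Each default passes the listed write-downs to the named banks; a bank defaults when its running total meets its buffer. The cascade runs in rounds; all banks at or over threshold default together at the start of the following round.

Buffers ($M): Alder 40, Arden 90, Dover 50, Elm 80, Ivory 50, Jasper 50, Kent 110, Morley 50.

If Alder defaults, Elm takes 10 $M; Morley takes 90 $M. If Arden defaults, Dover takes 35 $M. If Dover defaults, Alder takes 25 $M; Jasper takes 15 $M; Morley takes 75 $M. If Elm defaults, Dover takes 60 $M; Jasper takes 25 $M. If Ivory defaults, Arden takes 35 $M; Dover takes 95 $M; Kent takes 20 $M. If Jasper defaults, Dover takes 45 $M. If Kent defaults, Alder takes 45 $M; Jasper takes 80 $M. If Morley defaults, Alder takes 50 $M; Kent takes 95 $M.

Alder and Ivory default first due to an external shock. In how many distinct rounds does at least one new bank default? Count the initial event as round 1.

Round 1 — Alder, Ivory default (initial).
  Arden: +35 → 35 < 90
  Dover: +95 → 95 ≥ 50
  Elm: +10 → 10 < 80
  Kent: +20 → 20 < 110
  Morley: +90 → 90 ≥ 50
Round 2 — Dover, Morley default.
  Jasper: +15 → 15 < 50
  Kent: +95 → 115 ≥ 110
Round 3 — Kent defaults.
  Jasper: +80 → 95 ≥ 50
Round 4 — Jasper defaults.
No further defaults.

4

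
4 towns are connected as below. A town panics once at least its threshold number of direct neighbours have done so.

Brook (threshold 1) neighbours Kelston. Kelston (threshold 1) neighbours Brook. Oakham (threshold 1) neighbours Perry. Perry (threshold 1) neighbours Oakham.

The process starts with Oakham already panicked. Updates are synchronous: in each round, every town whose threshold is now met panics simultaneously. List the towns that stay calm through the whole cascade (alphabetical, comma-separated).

Brook, Kelston

Round 1 — Oakham panics (initial).
Round 2 — checking thresholds:
  Perry: 1 of 1 neighbours ≥ 1, panics.
Round 3 — no new panics; cascade stops.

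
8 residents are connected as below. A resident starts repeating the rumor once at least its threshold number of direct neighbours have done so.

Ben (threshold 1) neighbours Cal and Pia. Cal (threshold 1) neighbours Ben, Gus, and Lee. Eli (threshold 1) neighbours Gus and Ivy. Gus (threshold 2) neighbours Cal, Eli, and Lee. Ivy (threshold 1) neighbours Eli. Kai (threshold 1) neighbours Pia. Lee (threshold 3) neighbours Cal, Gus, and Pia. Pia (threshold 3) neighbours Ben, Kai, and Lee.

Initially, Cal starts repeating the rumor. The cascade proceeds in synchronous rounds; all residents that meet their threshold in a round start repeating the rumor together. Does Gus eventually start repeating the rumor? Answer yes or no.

no

Round 1 — Cal starts repeating the rumor (initial).
Round 2 — checking thresholds:
  Ben: 1 of 2 neighbours ≥ 1, starts repeating the rumor.
  Gus: 1 of 3 neighbours < 2, not yet.
  Lee: 1 of 3 neighbours < 3, not yet.
Round 3 — no new spreads; cascade stops.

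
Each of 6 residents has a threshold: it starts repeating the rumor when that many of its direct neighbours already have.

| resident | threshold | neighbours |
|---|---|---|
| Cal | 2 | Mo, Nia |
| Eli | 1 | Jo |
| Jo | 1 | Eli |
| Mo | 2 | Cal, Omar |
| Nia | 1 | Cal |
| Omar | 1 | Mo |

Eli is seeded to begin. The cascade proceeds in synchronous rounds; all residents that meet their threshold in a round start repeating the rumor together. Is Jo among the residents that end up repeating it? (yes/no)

Round 1 — Eli starts repeating the rumor (initial).
Round 2 — checking thresholds:
  Jo: 1 of 1 neighbours ≥ 1, starts repeating the rumor.
Round 3 — no new spreads; cascade stops.

yes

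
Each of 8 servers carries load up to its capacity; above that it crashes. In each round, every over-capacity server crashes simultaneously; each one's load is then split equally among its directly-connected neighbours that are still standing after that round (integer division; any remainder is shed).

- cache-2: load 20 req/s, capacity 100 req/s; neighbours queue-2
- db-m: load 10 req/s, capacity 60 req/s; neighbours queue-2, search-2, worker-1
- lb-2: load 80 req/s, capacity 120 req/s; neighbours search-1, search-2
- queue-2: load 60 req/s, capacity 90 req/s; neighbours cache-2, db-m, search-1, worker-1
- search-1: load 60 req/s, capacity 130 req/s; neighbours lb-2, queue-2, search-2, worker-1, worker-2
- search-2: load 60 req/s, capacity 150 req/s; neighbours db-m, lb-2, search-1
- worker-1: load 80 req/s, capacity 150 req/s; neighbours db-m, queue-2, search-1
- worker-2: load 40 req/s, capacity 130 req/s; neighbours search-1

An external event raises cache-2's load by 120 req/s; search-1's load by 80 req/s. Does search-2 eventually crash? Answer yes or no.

Round 1 — cache-2 at 140 > 100; search-1 at 140 > 130. cache-2, search-1 crash.
  cache-2 sheds 140 req/s to queue-2: 140 each.
    queue-2: 60+140 = 200 > 90
  search-1 sheds 140 req/s to lb-2, queue-2, search-2, worker-1, worker-2: 28 each.
    lb-2: 80+28 = 108 ≤ 120
    queue-2: 200+28 = 228 > 90
    search-2: 60+28 = 88 ≤ 150
    worker-1: 80+28 = 108 ≤ 150
    worker-2: 40+28 = 68 ≤ 130
Round 2 — queue-2 crashes.
  queue-2 sheds 228 req/s to db-m, worker-1: 114 each.
    db-m: 10+114 = 124 > 60
    worker-1: 108+114 = 222 > 150
Round 3 — db-m, worker-1 crash.
  db-m sheds 124 req/s to search-2: 124 each.
    search-2: 88+124 = 212 > 150
  worker-1 sheds 222 req/s: no online neighbours, lost.
Round 4 — search-2 crashes.
  search-2 sheds 212 req/s to lb-2: 212 each.
    lb-2: 108+212 = 320 > 120
Round 5 — lb-2 crashes.
  lb-2 sheds 320 req/s: no online neighbours, lost.
No further crashes.

yes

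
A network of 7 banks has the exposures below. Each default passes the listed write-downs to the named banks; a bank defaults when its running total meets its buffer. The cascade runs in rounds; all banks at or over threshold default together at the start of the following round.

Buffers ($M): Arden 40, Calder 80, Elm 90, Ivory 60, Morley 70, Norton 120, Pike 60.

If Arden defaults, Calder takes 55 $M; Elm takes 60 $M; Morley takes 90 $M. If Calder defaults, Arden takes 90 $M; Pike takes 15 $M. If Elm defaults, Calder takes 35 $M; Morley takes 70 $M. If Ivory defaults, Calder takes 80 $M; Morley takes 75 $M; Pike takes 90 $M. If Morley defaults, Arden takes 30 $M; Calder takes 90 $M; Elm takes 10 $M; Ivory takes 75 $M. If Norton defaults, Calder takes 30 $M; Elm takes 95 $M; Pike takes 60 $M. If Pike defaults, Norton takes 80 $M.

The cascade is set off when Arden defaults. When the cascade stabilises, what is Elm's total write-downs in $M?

Round 1 — Arden defaults (initial).
  Calder: +55 → 55 < 80
  Elm: +60 → 60 < 90
  Morley: +90 → 90 ≥ 70
Round 2 — Morley defaults.
  Calder: +90 → 145 ≥ 80
  Elm: +10 → 70 < 90
  Ivory: +75 → 75 ≥ 60
Round 3 — Calder, Ivory default.
  Pike: +15+90 → 105 ≥ 60
Round 4 — Pike defaults.
  Norton: +80 → 80 < 120
No further defaults.

70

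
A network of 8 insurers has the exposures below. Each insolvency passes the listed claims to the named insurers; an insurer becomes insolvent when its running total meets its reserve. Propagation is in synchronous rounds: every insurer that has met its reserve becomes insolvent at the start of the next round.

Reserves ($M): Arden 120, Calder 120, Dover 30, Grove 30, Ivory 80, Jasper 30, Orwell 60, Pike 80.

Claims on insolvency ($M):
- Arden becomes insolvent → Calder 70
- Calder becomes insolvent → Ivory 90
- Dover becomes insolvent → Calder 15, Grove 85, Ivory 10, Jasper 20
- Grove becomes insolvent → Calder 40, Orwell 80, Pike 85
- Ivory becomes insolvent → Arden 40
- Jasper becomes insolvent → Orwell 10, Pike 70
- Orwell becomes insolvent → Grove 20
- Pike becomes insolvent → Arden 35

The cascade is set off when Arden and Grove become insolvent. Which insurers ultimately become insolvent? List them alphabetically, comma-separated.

Arden, Grove, Orwell, Pike

Round 1 — Arden, Grove become insolvent (initial).
  Calder: +70+40 → 110 < 120
  Orwell: +80 → 80 ≥ 60
  Pike: +85 → 85 ≥ 80
Round 2 — Orwell, Pike become insolvent.
No further insolvencies.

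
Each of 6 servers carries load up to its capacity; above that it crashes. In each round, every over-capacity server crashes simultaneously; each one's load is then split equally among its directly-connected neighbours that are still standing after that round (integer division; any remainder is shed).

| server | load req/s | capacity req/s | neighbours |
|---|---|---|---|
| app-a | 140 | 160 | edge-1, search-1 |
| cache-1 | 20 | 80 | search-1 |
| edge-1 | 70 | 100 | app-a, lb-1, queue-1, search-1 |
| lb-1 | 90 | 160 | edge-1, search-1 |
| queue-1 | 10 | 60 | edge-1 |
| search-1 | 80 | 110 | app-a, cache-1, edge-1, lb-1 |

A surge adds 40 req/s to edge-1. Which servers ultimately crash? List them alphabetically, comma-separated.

app-a, cache-1, edge-1, lb-1, search-1

Round 1 — edge-1 at 110 > 100. edge-1 crashes.
  edge-1 sheds 110 req/s to app-a, lb-1, queue-1, search-1: 27 each (2 lost).
    app-a: 140+27 = 167 > 160
    lb-1: 90+27 = 117 ≤ 160
    queue-1: 10+27 = 37 ≤ 60
    search-1: 80+27 = 107 ≤ 110
Round 2 — app-a crashes.
  app-a sheds 167 req/s to search-1: 167 each.
    search-1: 107+167 = 274 > 110
Round 3 — search-1 crashes.
  search-1 sheds 274 req/s to cache-1, lb-1: 137 each.
    cache-1: 20+137 = 157 > 80
    lb-1: 117+137 = 254 > 160
Round 4 — cache-1, lb-1 crash.
  cache-1 sheds 157 req/s: no online neighbours, lost.
  lb-1 sheds 254 req/s: no online neighbours, lost.
No further crashes.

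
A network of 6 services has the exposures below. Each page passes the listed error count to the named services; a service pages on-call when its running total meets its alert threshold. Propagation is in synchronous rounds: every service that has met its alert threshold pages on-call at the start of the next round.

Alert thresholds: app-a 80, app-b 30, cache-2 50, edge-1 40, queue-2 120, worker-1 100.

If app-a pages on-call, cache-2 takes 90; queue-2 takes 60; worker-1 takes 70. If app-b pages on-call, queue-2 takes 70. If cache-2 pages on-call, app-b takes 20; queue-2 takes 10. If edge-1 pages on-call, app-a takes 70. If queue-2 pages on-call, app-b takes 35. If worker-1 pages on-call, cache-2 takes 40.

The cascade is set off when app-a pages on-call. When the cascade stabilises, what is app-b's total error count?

Round 1 — app-a pages on-call (initial).
  cache-2: +90 → 90 ≥ 50
  queue-2: +60 → 60 < 120
  worker-1: +70 → 70 < 100
Round 2 — cache-2 pages on-call.
  app-b: +20 → 20 < 30
  queue-2: +10 → 70 < 120
No further pages.

20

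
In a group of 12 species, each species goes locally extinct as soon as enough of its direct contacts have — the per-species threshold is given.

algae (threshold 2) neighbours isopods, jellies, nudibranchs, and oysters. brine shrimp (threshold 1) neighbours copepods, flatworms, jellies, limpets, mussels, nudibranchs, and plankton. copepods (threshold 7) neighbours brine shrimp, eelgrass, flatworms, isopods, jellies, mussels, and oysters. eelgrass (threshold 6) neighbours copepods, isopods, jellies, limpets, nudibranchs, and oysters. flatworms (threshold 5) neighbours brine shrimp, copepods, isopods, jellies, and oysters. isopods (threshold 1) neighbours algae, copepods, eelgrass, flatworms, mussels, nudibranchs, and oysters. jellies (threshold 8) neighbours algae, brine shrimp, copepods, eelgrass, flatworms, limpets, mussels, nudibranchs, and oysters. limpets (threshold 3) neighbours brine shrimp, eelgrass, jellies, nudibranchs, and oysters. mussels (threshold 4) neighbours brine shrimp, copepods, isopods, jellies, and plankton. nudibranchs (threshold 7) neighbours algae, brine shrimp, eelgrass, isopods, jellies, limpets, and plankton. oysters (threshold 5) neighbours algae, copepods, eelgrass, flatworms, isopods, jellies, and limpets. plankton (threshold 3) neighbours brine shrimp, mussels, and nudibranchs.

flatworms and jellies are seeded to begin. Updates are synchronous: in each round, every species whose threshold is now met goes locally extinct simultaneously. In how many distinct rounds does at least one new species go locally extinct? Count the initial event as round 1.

Round 1 — flatworms, jellies go locally extinct (initial).
Round 2 — checking thresholds:
  algae: 1 of 4 neighbours < 2, not yet.
  brine shrimp: 2 of 7 neighbours ≥ 1, goes locally extinct.
  copepods: 2 of 7 neighbours < 7, not yet.
  eelgrass: 1 of 6 neighbours < 6, not yet.
  isopods: 1 of 7 neighbours ≥ 1, goes locally extinct.
  limpets: 1 of 5 neighbours < 3, not yet.
  mussels: 1 of 5 neighbours < 4, not yet.
  nudibranchs: 1 of 7 neighbours < 7, not yet.
  oysters: 2 of 7 neighbours < 5, not yet.
Round 3 — checking thresholds:
  algae: 2 of 4 neighbours ≥ 2, goes locally extinct.
  copepods: 4 of 7 neighbours < 7, not yet.
  eelgrass: 2 of 6 neighbours < 6, not yet.
  limpets: 2 of 5 neighbours < 3, not yet.
  mussels: 3 of 5 neighbours < 4, not yet.
  nudibranchs: 3 of 7 neighbours < 7, not yet.
  oysters: 3 of 7 neighbours < 5, not yet.
  plankton: 1 of 3 neighbours < 3, not yet.
Round 4 — no new extinctions; cascade stops.

3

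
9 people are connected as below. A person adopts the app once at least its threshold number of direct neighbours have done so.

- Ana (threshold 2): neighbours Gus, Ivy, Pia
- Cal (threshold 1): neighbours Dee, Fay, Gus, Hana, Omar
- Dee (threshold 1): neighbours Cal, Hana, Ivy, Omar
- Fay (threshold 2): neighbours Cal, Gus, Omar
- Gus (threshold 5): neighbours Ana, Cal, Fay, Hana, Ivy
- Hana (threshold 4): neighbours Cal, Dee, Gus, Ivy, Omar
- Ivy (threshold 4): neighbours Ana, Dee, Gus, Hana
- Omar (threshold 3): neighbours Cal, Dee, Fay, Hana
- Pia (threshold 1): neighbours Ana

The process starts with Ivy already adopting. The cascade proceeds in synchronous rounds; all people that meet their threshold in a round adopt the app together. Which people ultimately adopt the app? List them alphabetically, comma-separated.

Round 1 — Ivy adopts the app (initial).
Round 2 — checking thresholds:
  Ana: 1 of 3 neighbours < 2, holds.
  Dee: 1 of 4 neighbours ≥ 1, adopts the app.
  Gus: 1 of 5 neighbours < 5, holds.
  Hana: 1 of 5 neighbours < 4, holds.
Round 3 — checking thresholds:
  Ana: 1 of 3 neighbours < 2, holds.
  Cal: 1 of 5 neighbours ≥ 1, adopts the app.
  Gus: 1 of 5 neighbours < 5, holds.
  Hana: 2 of 5 neighbours < 4, holds.
  Omar: 1 of 4 neighbours < 3, holds.
Round 4 — no new adoptions; cascade stops.

Cal, Dee, Ivy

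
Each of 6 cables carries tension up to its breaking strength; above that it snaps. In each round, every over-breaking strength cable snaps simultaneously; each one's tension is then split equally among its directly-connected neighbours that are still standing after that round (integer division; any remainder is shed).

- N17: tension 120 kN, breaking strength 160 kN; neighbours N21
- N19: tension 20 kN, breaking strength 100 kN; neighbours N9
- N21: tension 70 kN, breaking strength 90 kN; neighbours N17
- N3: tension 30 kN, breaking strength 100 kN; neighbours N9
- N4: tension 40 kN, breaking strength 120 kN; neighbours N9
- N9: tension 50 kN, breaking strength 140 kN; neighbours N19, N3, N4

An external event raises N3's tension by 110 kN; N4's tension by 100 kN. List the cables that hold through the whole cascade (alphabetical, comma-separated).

Round 1 — N3 at 140 > 100; N4 at 140 > 120. N3, N4 snap.
  N3 sheds 140 kN to N9: 140 each.
    N9: 50+140 = 190 > 140
  N4 sheds 140 kN to N9: 140 each.
    N9: 190+140 = 330 > 140
Round 2 — N9 snaps.
  N9 sheds 330 kN to N19: 330 each.
    N19: 20+330 = 350 > 100
Round 3 — N19 snaps.
  N19 sheds 350 kN: no online neighbours, lost.
No further breaks.

N17, N21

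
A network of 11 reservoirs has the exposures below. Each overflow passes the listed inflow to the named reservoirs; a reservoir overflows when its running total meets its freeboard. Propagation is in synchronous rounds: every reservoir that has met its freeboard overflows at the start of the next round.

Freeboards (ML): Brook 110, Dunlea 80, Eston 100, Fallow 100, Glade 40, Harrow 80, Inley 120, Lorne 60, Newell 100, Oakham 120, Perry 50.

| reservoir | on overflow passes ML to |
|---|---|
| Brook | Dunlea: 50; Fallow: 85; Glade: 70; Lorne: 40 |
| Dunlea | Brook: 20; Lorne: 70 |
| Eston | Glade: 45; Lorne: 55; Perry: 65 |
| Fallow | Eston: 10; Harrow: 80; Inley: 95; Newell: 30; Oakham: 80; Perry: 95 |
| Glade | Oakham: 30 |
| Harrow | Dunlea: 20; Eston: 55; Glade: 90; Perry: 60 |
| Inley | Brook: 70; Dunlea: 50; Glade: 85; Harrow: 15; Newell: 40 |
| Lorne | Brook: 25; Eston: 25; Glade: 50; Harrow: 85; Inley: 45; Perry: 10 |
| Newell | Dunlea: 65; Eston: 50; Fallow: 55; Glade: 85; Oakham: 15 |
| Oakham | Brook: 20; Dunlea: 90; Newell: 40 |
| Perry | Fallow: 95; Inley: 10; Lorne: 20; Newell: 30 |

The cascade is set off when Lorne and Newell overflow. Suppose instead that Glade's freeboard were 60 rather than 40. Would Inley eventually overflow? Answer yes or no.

yes

With Glade's freeboard at 60:
Round 1 — Lorne, Newell overflow (initial).
  Brook: +25 → 25 < 110
  Dunlea: +65 → 65 < 80
  Eston: +25+50 → 75 < 100
  Fallow: +55 → 55 < 100
  Glade: +50+85 → 135 ≥ 60
  Harrow: +85 → 85 ≥ 80
  Inley: +45 → 45 < 120
  Oakham: +15 → 15 < 120
  Perry: +10 → 10 < 50
Round 2 — Glade, Harrow overflow.
  Dunlea: +20 → 85 ≥ 80
  Eston: +55 → 130 ≥ 100
  Oakham: +30 → 45 < 120
  Perry: +60 → 70 ≥ 50
Round 3 — Dunlea, Eston, Perry overflow.
  Brook: +20 → 45 < 110
  Fallow: +95 → 150 ≥ 100
  Inley: +10 → 55 < 120
Round 4 — Fallow overflows.
  Inley: +95 → 150 ≥ 120
  Oakham: +80 → 125 ≥ 120
Round 5 — Inley, Oakham overflow.
  Brook: +70+20 → 135 ≥ 110
Round 6 — Brook overflows.
No further overflows.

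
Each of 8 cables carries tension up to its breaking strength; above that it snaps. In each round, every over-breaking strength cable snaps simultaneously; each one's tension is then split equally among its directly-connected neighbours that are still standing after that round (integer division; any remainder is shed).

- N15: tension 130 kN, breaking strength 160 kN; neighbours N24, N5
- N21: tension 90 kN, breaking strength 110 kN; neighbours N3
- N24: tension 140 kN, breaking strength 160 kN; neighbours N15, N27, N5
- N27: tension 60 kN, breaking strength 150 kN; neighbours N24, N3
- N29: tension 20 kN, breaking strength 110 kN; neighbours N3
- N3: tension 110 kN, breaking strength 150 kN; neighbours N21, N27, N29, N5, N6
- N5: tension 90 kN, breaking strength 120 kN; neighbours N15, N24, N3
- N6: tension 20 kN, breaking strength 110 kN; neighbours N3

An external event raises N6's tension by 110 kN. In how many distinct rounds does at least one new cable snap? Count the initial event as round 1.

Round 1 — N6 at 130 > 110. N6 snaps.
  N6 sheds 130 kN to N3: 130 each.
    N3: 110+130 = 240 > 150
Round 2 — N3 snaps.
  N3 sheds 240 kN to N21, N27, N29, N5: 60 each.
    N21: 90+60 = 150 > 110
    N27: 60+60 = 120 ≤ 150
    N29: 20+60 = 80 ≤ 110
    N5: 90+60 = 150 > 120
Round 3 — N21, N5 snap.
  N21 sheds 150 kN: no online neighbours, lost.
  N5 sheds 150 kN to N15, N24: 75 each.
    N15: 130+75 = 205 > 160
    N24: 140+75 = 215 > 160
Round 4 — N15, N24 snap.
  N15 sheds 205 kN: no online neighbours, lost.
  N24 sheds 215 kN to N27: 215 each.
    N27: 120+215 = 335 > 150
Round 5 — N27 snaps.
  N27 sheds 335 kN: no online neighbours, lost.
No further breaks.

5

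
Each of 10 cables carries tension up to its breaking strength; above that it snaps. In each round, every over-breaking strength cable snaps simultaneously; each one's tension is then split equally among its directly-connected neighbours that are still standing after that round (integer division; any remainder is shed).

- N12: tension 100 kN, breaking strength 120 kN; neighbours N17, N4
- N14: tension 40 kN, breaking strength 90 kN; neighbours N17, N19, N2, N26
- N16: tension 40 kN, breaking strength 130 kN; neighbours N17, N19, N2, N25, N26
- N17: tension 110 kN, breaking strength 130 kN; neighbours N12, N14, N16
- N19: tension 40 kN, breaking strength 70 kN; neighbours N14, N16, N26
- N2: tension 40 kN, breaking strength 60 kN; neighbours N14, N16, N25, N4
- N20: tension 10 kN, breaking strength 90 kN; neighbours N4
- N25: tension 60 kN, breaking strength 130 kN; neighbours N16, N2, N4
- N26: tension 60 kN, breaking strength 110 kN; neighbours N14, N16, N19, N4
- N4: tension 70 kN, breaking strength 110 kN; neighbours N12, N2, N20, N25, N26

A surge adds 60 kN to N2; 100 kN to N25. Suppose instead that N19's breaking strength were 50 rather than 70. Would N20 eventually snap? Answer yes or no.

With N19's breaking strength at 50:
Round 1 — N2 at 100 > 60; N25 at 160 > 130. N2, N25 snap.
  N2 sheds 100 kN to N14, N16, N4: 33 each (1 lost).
    N14: 40+33 = 73 ≤ 90
    N16: 40+33 = 73 ≤ 130
    N4: 70+33 = 103 ≤ 110
  N25 sheds 160 kN to N16, N4: 80 each.
    N16: 73+80 = 153 > 130
    N4: 103+80 = 183 > 110
Round 2 — N16, N4 snap.
  N16 sheds 153 kN to N17, N19, N26: 51 each.
    N17: 110+51 = 161 > 130
    N19: 40+51 = 91 > 50
    N26: 60+51 = 111 > 110
  N4 sheds 183 kN to N12, N20, N26: 61 each.
    N12: 100+61 = 161 > 120
    N20: 10+61 = 71 ≤ 90
    N26: 111+61 = 172 > 110
Round 3 — N12, N17, N19, N26 snap.
  N12 sheds 161 kN: no online neighbours, lost.
  N17 sheds 161 kN to N14: 161 each.
    N14: 73+161 = 234 > 90
  N19 sheds 91 kN to N14: 91 each.
    N14: 234+91 = 325 > 90
  N26 sheds 172 kN to N14: 172 each.
    N14: 325+172 = 497 > 90
Round 4 — N14 snaps.
  N14 sheds 497 kN: no online neighbours, lost.
No further breaks.

no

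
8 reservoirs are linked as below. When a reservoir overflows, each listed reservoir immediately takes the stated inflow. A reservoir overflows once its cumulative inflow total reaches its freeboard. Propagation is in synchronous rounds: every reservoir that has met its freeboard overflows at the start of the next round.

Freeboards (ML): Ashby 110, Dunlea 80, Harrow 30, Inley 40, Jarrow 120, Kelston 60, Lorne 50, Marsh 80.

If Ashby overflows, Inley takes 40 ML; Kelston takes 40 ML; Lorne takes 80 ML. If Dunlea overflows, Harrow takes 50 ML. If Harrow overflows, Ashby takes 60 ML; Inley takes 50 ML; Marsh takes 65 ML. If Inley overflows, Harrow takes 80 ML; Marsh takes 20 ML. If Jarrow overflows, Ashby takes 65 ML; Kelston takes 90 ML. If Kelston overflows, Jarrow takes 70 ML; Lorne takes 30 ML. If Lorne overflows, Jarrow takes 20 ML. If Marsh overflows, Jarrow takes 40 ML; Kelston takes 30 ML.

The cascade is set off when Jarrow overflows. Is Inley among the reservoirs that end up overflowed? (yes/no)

Round 1 — Jarrow overflows (initial).
  Ashby: +65 → 65 < 110
  Kelston: +90 → 90 ≥ 60
Round 2 — Kelston overflows.
  Lorne: +30 → 30 < 50
No further overflows.

no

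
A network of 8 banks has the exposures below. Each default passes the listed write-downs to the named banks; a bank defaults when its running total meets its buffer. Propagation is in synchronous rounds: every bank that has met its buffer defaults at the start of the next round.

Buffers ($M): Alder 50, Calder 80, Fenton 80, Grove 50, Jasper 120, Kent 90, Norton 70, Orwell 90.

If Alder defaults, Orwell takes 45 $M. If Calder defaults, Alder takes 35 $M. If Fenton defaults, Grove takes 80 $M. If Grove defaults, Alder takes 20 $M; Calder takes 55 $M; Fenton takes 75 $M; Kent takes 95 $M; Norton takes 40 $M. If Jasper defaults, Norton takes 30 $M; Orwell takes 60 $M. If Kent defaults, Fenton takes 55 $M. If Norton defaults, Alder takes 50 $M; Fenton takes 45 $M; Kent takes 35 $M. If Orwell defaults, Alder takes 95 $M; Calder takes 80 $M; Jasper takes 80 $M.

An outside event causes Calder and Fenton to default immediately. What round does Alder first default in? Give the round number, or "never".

3

Round 1 — Calder, Fenton default (initial).
  Alder: +35 → 35 < 50
  Grove: +80 → 80 ≥ 50
Round 2 — Grove defaults.
  Alder: +20 → 55 ≥ 50
  Kent: +95 → 95 ≥ 90
  Norton: +40 → 40 < 70
Round 3 — Alder, Kent default.
  Orwell: +45 → 45 < 90
No further defaults.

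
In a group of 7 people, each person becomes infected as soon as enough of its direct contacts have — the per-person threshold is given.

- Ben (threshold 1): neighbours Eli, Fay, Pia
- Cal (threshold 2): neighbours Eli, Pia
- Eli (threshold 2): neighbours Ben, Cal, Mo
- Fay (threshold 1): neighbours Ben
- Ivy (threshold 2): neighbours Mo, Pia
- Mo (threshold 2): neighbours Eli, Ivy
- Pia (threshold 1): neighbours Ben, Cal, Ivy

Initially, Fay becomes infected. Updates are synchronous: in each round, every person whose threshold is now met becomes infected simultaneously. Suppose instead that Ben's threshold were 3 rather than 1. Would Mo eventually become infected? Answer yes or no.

With Ben's threshold at 3:
Round 1 — Fay becomes infected (initial).
Round 2 — no new infections; cascade stops.

no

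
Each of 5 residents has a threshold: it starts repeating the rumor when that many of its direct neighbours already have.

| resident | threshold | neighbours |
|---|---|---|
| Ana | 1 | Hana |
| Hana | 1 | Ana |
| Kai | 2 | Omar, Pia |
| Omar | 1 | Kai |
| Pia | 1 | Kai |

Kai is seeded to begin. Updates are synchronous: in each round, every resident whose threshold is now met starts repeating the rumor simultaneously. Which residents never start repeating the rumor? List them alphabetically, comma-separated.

Ana, Hana

Round 1 — Kai starts repeating the rumor (initial).
Round 2 — checking thresholds:
  Omar: 1 of 1 neighbours ≥ 1, starts repeating the rumor.
  Pia: 1 of 1 neighbours ≥ 1, starts repeating the rumor.
Round 3 — no new spreads; cascade stops.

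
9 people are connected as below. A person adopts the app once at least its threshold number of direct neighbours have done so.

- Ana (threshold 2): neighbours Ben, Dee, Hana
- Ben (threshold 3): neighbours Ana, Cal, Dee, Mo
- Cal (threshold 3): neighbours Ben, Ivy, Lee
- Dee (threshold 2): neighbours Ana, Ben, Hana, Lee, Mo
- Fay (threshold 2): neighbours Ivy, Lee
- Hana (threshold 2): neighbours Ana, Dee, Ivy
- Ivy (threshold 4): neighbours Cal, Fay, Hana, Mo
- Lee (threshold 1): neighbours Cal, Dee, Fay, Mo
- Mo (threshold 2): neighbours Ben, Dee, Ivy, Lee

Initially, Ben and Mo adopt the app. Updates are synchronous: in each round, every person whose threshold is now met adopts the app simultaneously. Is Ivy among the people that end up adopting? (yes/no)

Round 1 — Ben, Mo adopt the app (initial).
Round 2 — checking thresholds:
  Ana: 1 of 3 neighbours < 2, below threshold.
  Cal: 1 of 3 neighbours < 3, below threshold.
  Dee: 2 of 5 neighbours ≥ 2, adopts the app.
  Ivy: 1 of 4 neighbours < 4, below threshold.
  Lee: 1 of 4 neighbours ≥ 1, adopts the app.
Round 3 — checking thresholds:
  Ana: 2 of 3 neighbours ≥ 2, adopts the app.
  Cal: 2 of 3 neighbours < 3, below threshold.
  Fay: 1 of 2 neighbours < 2, below threshold.
  Hana: 1 of 3 neighbours < 2, below threshold.
  Ivy: 1 of 4 neighbours < 4, below threshold.
Round 4 — checking thresholds:
  Cal: 2 of 3 neighbours < 3, below threshold.
  Fay: 1 of 2 neighbours < 2, below threshold.
  Hana: 2 of 3 neighbours ≥ 2, adopts the app.
  Ivy: 1 of 4 neighbours < 4, below threshold.
Round 5 — no new adoptions; cascade stops.

no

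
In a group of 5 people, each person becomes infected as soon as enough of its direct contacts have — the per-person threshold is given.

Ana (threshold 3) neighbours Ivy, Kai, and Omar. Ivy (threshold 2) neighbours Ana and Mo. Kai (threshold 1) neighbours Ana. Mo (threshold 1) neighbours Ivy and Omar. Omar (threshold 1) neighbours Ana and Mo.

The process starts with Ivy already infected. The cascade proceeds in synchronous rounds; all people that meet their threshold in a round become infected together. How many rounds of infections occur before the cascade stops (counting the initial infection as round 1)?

3

Round 1 — Ivy becomes infected (initial).
Round 2 — checking thresholds:
  Ana: 1 of 3 neighbours < 3, below threshold.
  Mo: 1 of 2 neighbours ≥ 1, becomes infected.
Round 3 — checking thresholds:
  Ana: 1 of 3 neighbours < 3, below threshold.
  Omar: 1 of 2 neighbours ≥ 1, becomes infected.
Round 4 — no new infections; cascade stops.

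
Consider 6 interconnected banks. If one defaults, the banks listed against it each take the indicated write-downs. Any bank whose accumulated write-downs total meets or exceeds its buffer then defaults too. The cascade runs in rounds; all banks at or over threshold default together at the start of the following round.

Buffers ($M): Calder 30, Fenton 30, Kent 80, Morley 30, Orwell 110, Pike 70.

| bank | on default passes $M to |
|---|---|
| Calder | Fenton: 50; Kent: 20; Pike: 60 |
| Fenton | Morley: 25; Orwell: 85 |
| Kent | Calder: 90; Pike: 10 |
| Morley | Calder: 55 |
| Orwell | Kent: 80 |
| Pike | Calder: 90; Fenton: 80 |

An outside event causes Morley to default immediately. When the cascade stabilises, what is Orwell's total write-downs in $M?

Round 1 — Morley defaults (initial).
  Calder: +55 → 55 ≥ 30
Round 2 — Calder defaults.
  Fenton: +50 → 50 ≥ 30
  Kent: +20 → 20 < 80
  Pike: +60 → 60 < 70
Round 3 — Fenton defaults.
  Orwell: +85 → 85 < 110
No further defaults.

85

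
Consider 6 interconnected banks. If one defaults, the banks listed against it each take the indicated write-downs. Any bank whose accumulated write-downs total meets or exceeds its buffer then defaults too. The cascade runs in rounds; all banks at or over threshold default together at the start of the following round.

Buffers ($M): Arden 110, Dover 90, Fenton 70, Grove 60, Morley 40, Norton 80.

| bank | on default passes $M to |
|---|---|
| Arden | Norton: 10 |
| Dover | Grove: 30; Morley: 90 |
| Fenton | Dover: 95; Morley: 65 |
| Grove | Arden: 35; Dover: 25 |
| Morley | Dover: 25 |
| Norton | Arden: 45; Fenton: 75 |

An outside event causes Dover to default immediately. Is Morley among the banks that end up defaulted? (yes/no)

Round 1 — Dover defaults (initial).
  Grove: +30 → 30 < 60
  Morley: +90 → 90 ≥ 40
Round 2 — Morley defaults.
No further defaults.

yes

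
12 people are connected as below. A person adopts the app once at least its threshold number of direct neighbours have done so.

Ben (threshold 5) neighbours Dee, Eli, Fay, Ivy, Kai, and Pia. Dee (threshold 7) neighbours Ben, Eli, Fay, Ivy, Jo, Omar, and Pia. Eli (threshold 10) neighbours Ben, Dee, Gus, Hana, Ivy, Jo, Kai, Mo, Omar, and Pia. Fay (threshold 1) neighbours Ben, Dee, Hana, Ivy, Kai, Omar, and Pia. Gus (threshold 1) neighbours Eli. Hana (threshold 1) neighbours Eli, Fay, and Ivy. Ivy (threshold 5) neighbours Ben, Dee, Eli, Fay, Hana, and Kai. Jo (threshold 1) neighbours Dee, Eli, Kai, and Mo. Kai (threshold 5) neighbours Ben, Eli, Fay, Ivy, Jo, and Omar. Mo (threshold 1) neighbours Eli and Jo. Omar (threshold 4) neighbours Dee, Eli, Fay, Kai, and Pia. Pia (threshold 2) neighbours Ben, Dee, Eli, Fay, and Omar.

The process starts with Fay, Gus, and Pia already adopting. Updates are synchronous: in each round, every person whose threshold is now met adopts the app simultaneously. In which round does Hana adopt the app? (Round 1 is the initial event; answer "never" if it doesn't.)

2

Round 1 — Fay, Gus, Pia adopt the app (initial).
Round 2 — checking thresholds:
  Ben: 2 of 6 neighbours < 5, not yet.
  Dee: 2 of 7 neighbours < 7, not yet.
  Eli: 2 of 10 neighbours < 10, not yet.
  Hana: 1 of 3 neighbours ≥ 1, adopts the app.
  Ivy: 1 of 6 neighbours < 5, not yet.
  Kai: 1 of 6 neighbours < 5, not yet.
  Omar: 2 of 5 neighbours < 4, not yet.
Round 3 — no new adoptions; cascade stops.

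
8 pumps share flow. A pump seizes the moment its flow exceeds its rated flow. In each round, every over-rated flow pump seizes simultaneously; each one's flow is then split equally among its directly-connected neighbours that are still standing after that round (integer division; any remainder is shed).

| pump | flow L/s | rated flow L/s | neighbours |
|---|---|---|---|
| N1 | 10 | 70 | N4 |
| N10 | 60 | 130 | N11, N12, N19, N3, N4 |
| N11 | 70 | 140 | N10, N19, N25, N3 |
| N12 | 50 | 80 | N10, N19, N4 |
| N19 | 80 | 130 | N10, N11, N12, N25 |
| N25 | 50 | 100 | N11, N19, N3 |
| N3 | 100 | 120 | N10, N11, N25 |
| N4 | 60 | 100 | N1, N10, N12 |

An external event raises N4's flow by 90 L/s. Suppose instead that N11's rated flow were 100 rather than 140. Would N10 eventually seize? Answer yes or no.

With N11's rated flow at 100:
Round 1 — N4 at 150 > 100. N4 seizes.
  N4 sheds 150 L/s to N1, N10, N12: 50 each.
    N1: 10+50 = 60 ≤ 70
    N10: 60+50 = 110 ≤ 130
    N12: 50+50 = 100 > 80
Round 2 — N12 seizes.
  N12 sheds 100 L/s to N10, N19: 50 each.
    N10: 110+50 = 160 > 130
    N19: 80+50 = 130 ≤ 130
Round 3 — N10 seizes.
  N10 sheds 160 L/s to N11, N19, N3: 53 each (1 lost).
    N11: 70+53 = 123 > 100
    N19: 130+53 = 183 > 130
    N3: 100+53 = 153 > 120
Round 4 — N11, N19, N3 seize.
  N11 sheds 123 L/s to N25: 123 each.
    N25: 50+123 = 173 > 100
  N19 sheds 183 L/s to N25: 183 each.
    N25: 173+183 = 356 > 100
  N3 sheds 153 L/s to N25: 153 each.
    N25: 356+153 = 509 > 100
Round 5 — N25 seizes.
  N25 sheds 509 L/s: no online neighbours, lost.
No further seizures.

yes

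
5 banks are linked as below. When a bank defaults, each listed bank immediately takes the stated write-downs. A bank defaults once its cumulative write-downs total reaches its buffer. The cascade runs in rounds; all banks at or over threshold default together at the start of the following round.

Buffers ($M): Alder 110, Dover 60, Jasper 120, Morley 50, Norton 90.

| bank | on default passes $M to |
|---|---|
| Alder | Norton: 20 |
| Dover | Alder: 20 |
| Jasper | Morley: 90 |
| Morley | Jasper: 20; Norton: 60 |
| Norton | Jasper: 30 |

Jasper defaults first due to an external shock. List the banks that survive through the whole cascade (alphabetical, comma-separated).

Round 1 — Jasper defaults (initial).
  Morley: +90 → 90 ≥ 50
Round 2 — Morley defaults.
  Norton: +60 → 60 < 90
No further defaults.

Alder, Dover, Norton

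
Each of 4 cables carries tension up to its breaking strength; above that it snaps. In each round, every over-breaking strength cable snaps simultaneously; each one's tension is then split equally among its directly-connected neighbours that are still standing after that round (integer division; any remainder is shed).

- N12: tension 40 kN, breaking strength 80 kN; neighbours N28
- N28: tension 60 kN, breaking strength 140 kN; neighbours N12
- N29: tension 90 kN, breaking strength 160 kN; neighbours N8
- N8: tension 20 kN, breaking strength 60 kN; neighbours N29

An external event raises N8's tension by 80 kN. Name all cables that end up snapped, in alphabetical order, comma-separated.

N29, N8

Round 1 — N8 at 100 > 60. N8 snaps.
  N8 sheds 100 kN to N29: 100 each.
    N29: 90+100 = 190 > 160
Round 2 — N29 snaps.
  N29 sheds 190 kN: no online neighbours, lost.
No further breaks.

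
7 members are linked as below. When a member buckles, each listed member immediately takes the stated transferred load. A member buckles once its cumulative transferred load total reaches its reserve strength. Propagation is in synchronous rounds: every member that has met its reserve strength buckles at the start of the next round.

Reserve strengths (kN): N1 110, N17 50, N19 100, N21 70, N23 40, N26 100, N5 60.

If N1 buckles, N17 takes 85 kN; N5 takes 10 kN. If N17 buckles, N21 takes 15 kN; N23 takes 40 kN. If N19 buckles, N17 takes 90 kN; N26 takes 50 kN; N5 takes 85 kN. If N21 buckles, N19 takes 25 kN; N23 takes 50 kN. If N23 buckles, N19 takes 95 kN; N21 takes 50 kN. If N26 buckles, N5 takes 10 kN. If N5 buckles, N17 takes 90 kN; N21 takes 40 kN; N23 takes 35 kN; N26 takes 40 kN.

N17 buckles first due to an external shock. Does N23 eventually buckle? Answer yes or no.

Round 1 — N17 buckles (initial).
  N21: +15 → 15 < 70
  N23: +40 → 40 ≥ 40
Round 2 — N23 buckles.
  N19: +95 → 95 < 100
  N21: +50 → 65 < 70
No further bucklings.

yes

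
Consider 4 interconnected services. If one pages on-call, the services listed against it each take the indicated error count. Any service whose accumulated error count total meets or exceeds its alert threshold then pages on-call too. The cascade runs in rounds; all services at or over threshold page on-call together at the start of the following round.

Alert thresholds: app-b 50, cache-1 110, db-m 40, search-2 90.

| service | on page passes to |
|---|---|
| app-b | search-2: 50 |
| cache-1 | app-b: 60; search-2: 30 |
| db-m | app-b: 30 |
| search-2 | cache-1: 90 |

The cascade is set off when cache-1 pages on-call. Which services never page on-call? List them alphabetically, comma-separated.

db-m, search-2

Round 1 — cache-1 pages on-call (initial).
  app-b: +60 → 60 ≥ 50
  search-2: +30 → 30 < 90
Round 2 — app-b pages on-call.
  search-2: +50 → 80 < 90
No further pages.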